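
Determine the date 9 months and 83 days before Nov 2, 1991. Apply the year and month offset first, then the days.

November 11, 1990

Subtracting 9 months and 83 days from November 2, 1991: first the month/year part, then the days.
month 11 − 9 = 2 → February 1991.
Day 2 is valid in February, giving February 2, 1991.
Now subtract 83 days from February 2, 1991.
Going back 2 days from February 2, 1991 reaches the end of the previous month; 83 − 2 = 81 left.
January 1991 has 31 days: 81 − 31 = 50 left.
December 1990 has 31 days: 50 − 31 = 19 left.
November 1990 has 30 days; 30 − 19 = 11 → November 11, 1990.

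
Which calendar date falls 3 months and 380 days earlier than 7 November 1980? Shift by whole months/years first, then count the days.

Going back 3 months and 380 days from November 7, 1980: first the month/year part, then the days.
month 11 − 3 = 8 → August 1980.
Day 7 is valid in August, giving August 7, 1980.
Now subtract 380 days from August 7, 1980.
Going back 7 days from August 7, 1980 reaches the end of the previous month; 380 − 7 = 373 left.
July 1980 has 31 days: 373 − 31 = 342 left.
June 1980 has 30 days: 342 − 30 = 312 left.
May 1980 has 31 days: 312 − 31 = 281 left.
April 1980 has 30 days: 281 − 30 = 251 left.
March 1980 has 31 days: 251 − 31 = 220 left.
February 1980 has 29 days (1980 is a leap year): 220 − 29 = 191 left.
January 1980 has 31 days: 191 − 31 = 160 left.
December 1979 has 31 days: 160 − 31 = 129 left.
November 1979 has 30 days: 129 − 30 = 99 left.
October 1979 has 31 days: 99 − 31 = 68 left.
September 1979 has 30 days: 68 − 30 = 38 left.
August 1979 has 31 days: 38 − 31 = 7 left.
July 1979 has 31 days; 31 − 7 = 24 → July 24, 1979.

July 24, 1979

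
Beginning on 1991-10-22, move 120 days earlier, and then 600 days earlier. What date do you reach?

Counting back 120 days from October 22, 1991:
Going back 22 days from October 22, 1991 reaches the end of the previous month; 120 − 22 = 98 left.
September 1991 has 30 days: 98 − 30 = 68 left.
August 1991 has 31 days: 68 − 31 = 37 left.
July 1991 has 31 days: 37 − 31 = 6 left.
June 1991 has 30 days; 30 − 6 = 24 → June 24, 1991.
Counting back 600 days from June 24, 1991:
Going back 24 days from June 24, 1991 reaches the end of the previous month; 600 − 24 = 576 left.
May 1991 has 31 days: 576 − 31 = 545 left.
April 1991 has 30 days: 545 − 30 = 515 left.
March 1991 has 31 days: 515 − 31 = 484 left.
February 1991 has 28 days (1991 is not a leap year): 484 − 28 = 456 left.
January 1991 has 31 days: 456 − 31 = 425 left.
December 1990 has 31 days: 425 − 31 = 394 left.
November 1990 has 30 days: 394 − 30 = 364 left.
October 1990 has 31 days: 364 − 31 = 333 left.
September 1990 has 30 days: 333 − 30 = 303 left.
August 1990 has 31 days: 303 − 31 = 272 left.
July 1990 has 31 days: 272 − 31 = 241 left.
June 1990 has 30 days: 241 − 30 = 211 left.
May 1990 has 31 days: 211 − 31 = 180 left.
April 1990 has 30 days: 180 − 30 = 150 left.
March 1990 has 31 days: 150 − 31 = 119 left.
February 1990 has 28 days (1990 is not a leap year): 119 − 28 = 91 left.
January 1990 has 31 days: 91 − 31 = 60 left.
December 1989 has 31 days: 60 − 31 = 29 left.
November 1989 has 30 days; 30 − 29 = 1 → November 1, 1989.

November 1, 1989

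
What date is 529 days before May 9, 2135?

Counting back 529 days from May 9, 2135.
Going back 9 days from May 9, 2135 reaches the end of the previous month; 529 − 9 = 520 left.
April 2135 has 30 days: 520 − 30 = 490 left.
March 2135 has 31 days: 490 − 31 = 459 left.
February 2135 has 28 days (2135 is not a leap year): 459 − 28 = 431 left.
January 2135 has 31 days: 431 − 31 = 400 left.
December 2134 has 31 days: 400 − 31 = 369 left.
November 2134 has 30 days: 369 − 30 = 339 left.
October 2134 has 31 days: 339 − 31 = 308 left.
September 2134 has 30 days: 308 − 30 = 278 left.
August 2134 has 31 days: 278 − 31 = 247 left.
July 2134 has 31 days: 247 − 31 = 216 left.
June 2134 has 30 days: 216 − 30 = 186 left.
May 2134 has 31 days: 186 − 31 = 155 left.
April 2134 has 30 days: 155 − 30 = 125 left.
March 2134 has 31 days: 125 − 31 = 94 left.
February 2134 has 28 days (2134 is not a leap year): 94 − 28 = 66 left.
January 2134 has 31 days: 66 − 31 = 35 left.
December 2133 has 31 days: 35 − 31 = 4 left.
November 2133 has 30 days; 30 − 4 = 26 → November 26, 2133.

November 26, 2133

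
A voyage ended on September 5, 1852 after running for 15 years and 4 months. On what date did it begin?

May 5, 1837

Counting back 15 years and 4 months from September 5, 1852.
-15 years → 1837; month 9 − 4 = 5 → May 1837.
Day 5 is valid in May, giving May 5, 1837.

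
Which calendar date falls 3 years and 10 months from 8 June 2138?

April 8, 2142

Counting forward 3 years and 10 months from June 8, 2138.
+3 years → 2141; month 6 + 10 = 16, which is month 4 of year 2142 → April 2142.
Day 8 is valid in April, giving April 8, 2142.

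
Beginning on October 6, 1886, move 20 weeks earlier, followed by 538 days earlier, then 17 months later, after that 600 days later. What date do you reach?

December 18, 1887

Subtracting 20 weeks (= 140 days) from October 6, 1886:
Going back 6 days from October 6, 1886 reaches the end of the previous month; 140 − 6 = 134 left.
September 1886 has 30 days: 134 − 30 = 104 left.
August 1886 has 31 days: 104 − 31 = 73 left.
July 1886 has 31 days: 73 − 31 = 42 left.
June 1886 has 30 days: 42 − 30 = 12 left.
May 1886 has 31 days; 31 − 12 = 19 → May 19, 1886.
Counting back 538 days from May 19, 1886:
Going back 19 days from May 19, 1886 reaches the end of the previous month; 538 − 19 = 519 left.
April 1886 has 30 days: 519 − 30 = 489 left.
March 1886 has 31 days: 489 − 31 = 458 left.
February 1886 has 28 days (1886 is not a leap year): 458 − 28 = 430 left.
January 1886 has 31 days: 430 − 31 = 399 left.
December 1885 has 31 days: 399 − 31 = 368 left.
November 1885 has 30 days: 368 − 30 = 338 left.
October 1885 has 31 days: 338 − 31 = 307 left.
September 1885 has 30 days: 307 − 30 = 277 left.
August 1885 has 31 days: 277 − 31 = 246 left.
July 1885 has 31 days: 246 − 31 = 215 left.
June 1885 has 30 days: 215 − 30 = 185 left.
May 1885 has 31 days: 185 − 31 = 154 left.
April 1885 has 30 days: 154 − 30 = 124 left.
March 1885 has 31 days: 124 − 31 = 93 left.
February 1885 has 28 days (1885 is not a leap year): 93 − 28 = 65 left.
January 1885 has 31 days: 65 − 31 = 34 left.
December 1884 has 31 days: 34 − 31 = 3 left.
November 1884 has 30 days; 30 − 3 = 27 → November 27, 1884.
Advancing 17 months from November 27, 1884:
month 11 + 17 = 28, which is month 4 of year 1886 → April 1886.
Day 27 is valid in April, giving April 27, 1886.
Counting forward 600 days from April 27, 1886:
April has 30 days, so 30 − 27 = 3 days remain after April 27, 1886; 600 − 3 = 597 left.
May 1886 has 31 days: 597 − 31 = 566 left.
June 1886 has 30 days: 566 − 30 = 536 left.
July 1886 has 31 days: 536 − 31 = 505 left.
August 1886 has 31 days: 505 − 31 = 474 left.
September 1886 has 30 days: 474 − 30 = 444 left.
October 1886 has 31 days: 444 − 31 = 413 left.
November 1886 has 30 days: 413 − 30 = 383 left.
December 1886 has 31 days: 383 − 31 = 352 left.
January 1887 has 31 days: 352 − 31 = 321 left.
February 1887 has 28 days (1887 is not a leap year): 321 − 28 = 293 left.
March 1887 has 31 days: 293 − 31 = 262 left.
April 1887 has 30 days: 262 − 30 = 232 left.
May 1887 has 31 days: 232 − 31 = 201 left.
June 1887 has 30 days: 201 − 30 = 171 left.
July 1887 has 31 days: 171 − 31 = 140 left.
August 1887 has 31 days: 140 − 31 = 109 left.
September 1887 has 30 days: 109 − 30 = 79 left.
October 1887 has 31 days: 79 − 31 = 48 left.
November 1887 has 30 days: 48 − 30 = 18 left.
18 days into December 1887 → December 18, 1887.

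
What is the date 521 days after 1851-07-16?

Adding 521 days from July 16, 1851.
July has 31 days, so 31 − 16 = 15 days remain after July 16, 1851; 521 − 15 = 506 left.
August 1851 has 31 days: 506 − 31 = 475 left.
September 1851 has 30 days: 475 − 30 = 445 left.
October 1851 has 31 days: 445 − 31 = 414 left.
November 1851 has 30 days: 414 − 30 = 384 left.
December 1851 has 31 days: 384 − 31 = 353 left.
January 1852 has 31 days: 353 − 31 = 322 left.
February 1852 has 29 days (1852 is a leap year): 322 − 29 = 293 left.
March 1852 has 31 days: 293 − 31 = 262 left.
April 1852 has 30 days: 262 − 30 = 232 left.
May 1852 has 31 days: 232 − 31 = 201 left.
June 1852 has 30 days: 201 − 30 = 171 left.
July 1852 has 31 days: 171 − 31 = 140 left.
August 1852 has 31 days: 140 − 31 = 109 left.
September 1852 has 30 days: 109 − 30 = 79 left.
October 1852 has 31 days: 79 − 31 = 48 left.
November 1852 has 30 days: 48 − 30 = 18 left.
18 days into December 1852 → December 18, 1852.

December 18, 1852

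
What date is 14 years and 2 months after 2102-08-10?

October 10, 2116

Adding 14 years and 2 months from August 10, 2102.
+14 years → 2116; month 8 + 2 = 10 → October 2116.
Day 10 is valid in October, giving October 10, 2116.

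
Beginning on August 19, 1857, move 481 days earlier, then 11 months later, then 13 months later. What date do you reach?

April 25, 1858

Counting back 481 days from August 19, 1857:
Going back 19 days from August 19, 1857 reaches the end of the previous month; 481 − 19 = 462 left.
July 1857 has 31 days: 462 − 31 = 431 left.
June 1857 has 30 days: 431 − 30 = 401 left.
May 1857 has 31 days: 401 − 31 = 370 left.
April 1857 has 30 days: 370 − 30 = 340 left.
March 1857 has 31 days: 340 − 31 = 309 left.
February 1857 has 28 days (1857 is not a leap year): 309 − 28 = 281 left.
January 1857 has 31 days: 281 − 31 = 250 left.
December 1856 has 31 days: 250 − 31 = 219 left.
November 1856 has 30 days: 219 − 30 = 189 left.
October 1856 has 31 days: 189 − 31 = 158 left.
September 1856 has 30 days: 158 − 30 = 128 left.
August 1856 has 31 days: 128 − 31 = 97 left.
July 1856 has 31 days: 97 − 31 = 66 left.
June 1856 has 30 days: 66 − 30 = 36 left.
May 1856 has 31 days: 36 − 31 = 5 left.
April 1856 has 30 days; 30 − 5 = 25 → April 25, 1856.
Counting forward 11 months from April 25, 1856:
month 4 + 11 = 15, which is month 3 of year 1857 → March 1857.
Day 25 is valid in March, giving March 25, 1857.
Advancing 13 months from March 25, 1857:
month 3 + 13 = 16, which is month 4 of year 1858 → April 1858.
Day 25 is valid in April, giving April 25, 1858.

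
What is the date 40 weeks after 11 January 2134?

October 18, 2134

Advancing 40 weeks = 280 days from January 11, 2134.
January has 31 days, so 31 − 11 = 20 days remain after January 11, 2134; 280 − 20 = 260 left.
February 2134 has 28 days (2134 is not a leap year): 260 − 28 = 232 left.
March 2134 has 31 days: 232 − 31 = 201 left.
April 2134 has 30 days: 201 − 30 = 171 left.
May 2134 has 31 days: 171 − 31 = 140 left.
June 2134 has 30 days: 140 − 30 = 110 left.
July 2134 has 31 days: 110 − 31 = 79 left.
August 2134 has 31 days: 79 − 31 = 48 left.
September 2134 has 30 days: 48 − 30 = 18 left.
18 days into October 2134 → October 18, 2134.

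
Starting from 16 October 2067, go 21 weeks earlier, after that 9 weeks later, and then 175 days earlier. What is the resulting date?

January 30, 2067

Counting back 21 weeks (= 147 days) from October 16, 2067:
Going back 16 days from October 16, 2067 reaches the end of the previous month; 147 − 16 = 131 left.
September 2067 has 30 days: 131 − 30 = 101 left.
August 2067 has 31 days: 101 − 31 = 70 left.
July 2067 has 31 days: 70 − 31 = 39 left.
June 2067 has 30 days: 39 − 30 = 9 left.
May 2067 has 31 days; 31 − 9 = 22 → May 22, 2067.
Adding 9 weeks (= 63 days) from May 22, 2067:
May has 31 days, so 31 − 22 = 9 days remain after May 22, 2067; 63 − 9 = 54 left.
June 2067 has 30 days: 54 − 30 = 24 left.
24 days into July 2067 → July 24, 2067.
Subtracting 175 days from July 24, 2067:
Going back 24 days from July 24, 2067 reaches the end of the previous month; 175 − 24 = 151 left.
June 2067 has 30 days: 151 − 30 = 121 left.
May 2067 has 31 days: 121 − 31 = 90 left.
April 2067 has 30 days: 90 − 30 = 60 left.
March 2067 has 31 days: 60 − 31 = 29 left.
February 2067 has 28 days (2067 is not a leap year): 29 − 28 = 1 left.
January 2067 has 31 days; 31 − 1 = 30 → January 30, 2067.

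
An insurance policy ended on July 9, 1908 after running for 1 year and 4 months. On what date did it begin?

Subtracting 1 year and 4 months from July 9, 1908.
-1 year → 1907; month 7 − 4 = 3 → March 1907.
Day 9 is valid in March, giving March 9, 1907.

March 9, 1907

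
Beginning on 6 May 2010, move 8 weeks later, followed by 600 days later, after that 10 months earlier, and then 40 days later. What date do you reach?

May 31, 2011

Counting forward 8 weeks (= 56 days) from May 6, 2010:
May has 31 days, so 31 − 6 = 25 days remain after May 6, 2010; 56 − 25 = 31 left.
June 2010 has 30 days: 31 − 30 = 1 left.
1 day into July 2010 → July 1, 2010.
Counting forward 600 days from July 1, 2010:
July has 31 days, so 31 − 1 = 30 days remain after July 1, 2010; 600 − 30 = 570 left.
August 2010 has 31 days: 570 − 31 = 539 left.
September 2010 has 30 days: 539 − 30 = 509 left.
October 2010 has 31 days: 509 − 31 = 478 left.
November 2010 has 30 days: 478 − 30 = 448 left.
December 2010 has 31 days: 448 − 31 = 417 left.
January 2011 has 31 days: 417 − 31 = 386 left.
February 2011 has 28 days (2011 is not a leap year): 386 − 28 = 358 left.
March 2011 has 31 days: 358 − 31 = 327 left.
April 2011 has 30 days: 327 − 30 = 297 left.
May 2011 has 31 days: 297 − 31 = 266 left.
June 2011 has 30 days: 266 − 30 = 236 left.
July 2011 has 31 days: 236 − 31 = 205 left.
August 2011 has 31 days: 205 − 31 = 174 left.
September 2011 has 30 days: 174 − 30 = 144 left.
October 2011 has 31 days: 144 − 31 = 113 left.
November 2011 has 30 days: 113 − 30 = 83 left.
December 2011 has 31 days: 83 − 31 = 52 left.
January 2012 has 31 days: 52 − 31 = 21 left.
21 days into February 2012 → February 21, 2012.
Subtracting 10 months from February 21, 2012:
month 2 − 10 = -8, which is month 4 of year 2011 → April 2011.
Day 21 is valid in April, giving April 21, 2011.
Advancing 40 days from April 21, 2011:
April has 30 days, so 30 − 21 = 9 days remain after April 21, 2011; 40 − 9 = 31 left.
31 days into May 2011 → May 31, 2011.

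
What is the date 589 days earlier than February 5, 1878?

June 26, 1876

Going back 589 days from February 5, 1878.
Going back 5 days from February 5, 1878 reaches the end of the previous month; 589 − 5 = 584 left.
January 1878 has 31 days: 584 − 31 = 553 left.
December 1877 has 31 days: 553 − 31 = 522 left.
November 1877 has 30 days: 522 − 30 = 492 left.
October 1877 has 31 days: 492 − 31 = 461 left.
September 1877 has 30 days: 461 − 30 = 431 left.
August 1877 has 31 days: 431 − 31 = 400 left.
July 1877 has 31 days: 400 − 31 = 369 left.
June 1877 has 30 days: 369 − 30 = 339 left.
May 1877 has 31 days: 339 − 31 = 308 left.
April 1877 has 30 days: 308 − 30 = 278 left.
March 1877 has 31 days: 278 − 31 = 247 left.
February 1877 has 28 days (1877 is not a leap year): 247 − 28 = 219 left.
January 1877 has 31 days: 219 − 31 = 188 left.
December 1876 has 31 days: 188 − 31 = 157 left.
November 1876 has 30 days: 157 − 30 = 127 left.
October 1876 has 31 days: 127 − 31 = 96 left.
September 1876 has 30 days: 96 − 30 = 66 left.
August 1876 has 31 days: 66 − 31 = 35 left.
July 1876 has 31 days: 35 − 31 = 4 left.
June 1876 has 30 days; 30 − 4 = 26 → June 26, 1876.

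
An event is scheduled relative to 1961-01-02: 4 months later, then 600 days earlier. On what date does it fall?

Counting forward 4 months from January 2, 1961:
month 1 + 4 = 5 → May 1961.
Day 2 is valid in May, giving May 2, 1961.
Subtracting 600 days from May 2, 1961:
Going back 2 days from May 2, 1961 reaches the end of the previous month; 600 − 2 = 598 left.
April 1961 has 30 days: 598 − 30 = 568 left.
March 1961 has 31 days: 568 − 31 = 537 left.
February 1961 has 28 days (1961 is not a leap year): 537 − 28 = 509 left.
January 1961 has 31 days: 509 − 31 = 478 left.
December 1960 has 31 days: 478 − 31 = 447 left.
November 1960 has 30 days: 447 − 30 = 417 left.
October 1960 has 31 days: 417 − 31 = 386 left.
September 1960 has 30 days: 386 − 30 = 356 left.
August 1960 has 31 days: 356 − 31 = 325 left.
July 1960 has 31 days: 325 − 31 = 294 left.
June 1960 has 30 days: 294 − 30 = 264 left.
May 1960 has 31 days: 264 − 31 = 233 left.
April 1960 has 30 days: 233 − 30 = 203 left.
March 1960 has 31 days: 203 − 31 = 172 left.
February 1960 has 29 days (1960 is a leap year): 172 − 29 = 143 left.
January 1960 has 31 days: 143 − 31 = 112 left.
December 1959 has 31 days: 112 − 31 = 81 left.
November 1959 has 30 days: 81 − 30 = 51 left.
October 1959 has 31 days: 51 − 31 = 20 left.
September 1959 has 30 days; 30 − 20 = 10 → September 10, 1959.

September 10, 1959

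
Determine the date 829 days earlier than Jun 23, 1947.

March 16, 1945

Going back 829 days from June 23, 1947.
Going back 23 days from June 23, 1947 reaches the end of the previous month; 829 − 23 = 806 left.
May 1947 has 31 days: 806 − 31 = 775 left.
April 1947 has 30 days: 775 − 30 = 745 left.
March 1947 has 31 days: 745 − 31 = 714 left.
February 1947 has 28 days (1947 is not a leap year): 714 − 28 = 686 left.
January 1947 has 31 days: 686 − 31 = 655 left.
December 1946 has 31 days: 655 − 31 = 624 left.
November 1946 has 30 days: 624 − 30 = 594 left.
October 1946 has 31 days: 594 − 31 = 563 left.
September 1946 has 30 days: 563 − 30 = 533 left.
August 1946 has 31 days: 533 − 31 = 502 left.
July 1946 has 31 days: 502 − 31 = 471 left.
June 1946 has 30 days: 471 − 30 = 441 left.
May 1946 has 31 days: 441 − 31 = 410 left.
April 1946 has 30 days: 410 − 30 = 380 left.
March 1946 has 31 days: 380 − 31 = 349 left.
February 1946 has 28 days (1946 is not a leap year): 349 − 28 = 321 left.
January 1946 has 31 days: 321 − 31 = 290 left.
December 1945 has 31 days: 290 − 31 = 259 left.
November 1945 has 30 days: 259 − 30 = 229 left.
October 1945 has 31 days: 229 − 31 = 198 left.
September 1945 has 30 days: 198 − 30 = 168 left.
August 1945 has 31 days: 168 − 31 = 137 left.
July 1945 has 31 days: 137 − 31 = 106 left.
June 1945 has 30 days: 106 − 30 = 76 left.
May 1945 has 31 days: 76 − 31 = 45 left.
April 1945 has 30 days: 45 − 30 = 15 left.
March 1945 has 31 days; 31 − 15 = 16 → March 16, 1945.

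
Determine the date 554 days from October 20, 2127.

Counting forward 554 days from October 20, 2127.
October has 31 days, so 31 − 20 = 11 days remain after October 20, 2127; 554 − 11 = 543 left.
November 2127 has 30 days: 543 − 30 = 513 left.
December 2127 has 31 days: 513 − 31 = 482 left.
January 2128 has 31 days: 482 − 31 = 451 left.
February 2128 has 29 days (2128 is a leap year): 451 − 29 = 422 left.
March 2128 has 31 days: 422 − 31 = 391 left.
April 2128 has 30 days: 391 − 30 = 361 left.
May 2128 has 31 days: 361 − 31 = 330 left.
June 2128 has 30 days: 330 − 30 = 300 left.
July 2128 has 31 days: 300 − 31 = 269 left.
August 2128 has 31 days: 269 − 31 = 238 left.
September 2128 has 30 days: 238 − 30 = 208 left.
October 2128 has 31 days: 208 − 31 = 177 left.
November 2128 has 30 days: 177 − 30 = 147 left.
December 2128 has 31 days: 147 − 31 = 116 left.
January 2129 has 31 days: 116 − 31 = 85 left.
February 2129 has 28 days (2129 is not a leap year): 85 − 28 = 57 left.
March 2129 has 31 days: 57 − 31 = 26 left.
26 days into April 2129 → April 26, 2129.

April 26, 2129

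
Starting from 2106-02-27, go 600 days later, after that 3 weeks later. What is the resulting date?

Adding 600 days from February 27, 2106:
February has 28 days, so 28 − 27 = 1 day remains after February 27, 2106; 600 − 1 = 599 left.
March 2106 has 31 days: 599 − 31 = 568 left.
April 2106 has 30 days: 568 − 30 = 538 left.
May 2106 has 31 days: 538 − 31 = 507 left.
June 2106 has 30 days: 507 − 30 = 477 left.
July 2106 has 31 days: 477 − 31 = 446 left.
August 2106 has 31 days: 446 − 31 = 415 left.
September 2106 has 30 days: 415 − 30 = 385 left.
October 2106 has 31 days: 385 − 31 = 354 left.
November 2106 has 30 days: 354 − 30 = 324 left.
December 2106 has 31 days: 324 − 31 = 293 left.
January 2107 has 31 days: 293 − 31 = 262 left.
February 2107 has 28 days (2107 is not a leap year): 262 − 28 = 234 left.
March 2107 has 31 days: 234 − 31 = 203 left.
April 2107 has 30 days: 203 − 30 = 173 left.
May 2107 has 31 days: 173 − 31 = 142 left.
June 2107 has 30 days: 142 − 30 = 112 left.
July 2107 has 31 days: 112 − 31 = 81 left.
August 2107 has 31 days: 81 − 31 = 50 left.
September 2107 has 30 days: 50 − 30 = 20 left.
20 days into October 2107 → October 20, 2107.
Counting forward 3 weeks (= 21 days) from October 20, 2107:
October has 31 days, so 31 − 20 = 11 days remain after October 20, 2107; 21 − 11 = 10 left.
10 days into November 2107 → November 10, 2107.

November 10, 2107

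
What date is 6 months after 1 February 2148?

Advancing 6 months from February 1, 2148.
month 2 + 6 = 8 → August 2148.
Day 1 is valid in August, giving August 1, 2148.

August 1, 2148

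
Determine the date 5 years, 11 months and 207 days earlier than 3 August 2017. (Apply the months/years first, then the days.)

Going back 5 years, 11 months and 207 days from August 3, 2017: first the month/year part, then the days.
-5 years → 2012; month 8 − 11 = -3, which is month 9 of year 2011 → September 2011.
Day 3 is valid in September, giving September 3, 2011.
Now subtract 207 days from September 3, 2011.
Going back 3 days from September 3, 2011 reaches the end of the previous month; 207 − 3 = 204 left.
August 2011 has 31 days: 204 − 31 = 173 left.
July 2011 has 31 days: 173 − 31 = 142 left.
June 2011 has 30 days: 142 − 30 = 112 left.
May 2011 has 31 days: 112 − 31 = 81 left.
April 2011 has 30 days: 81 − 30 = 51 left.
March 2011 has 31 days: 51 − 31 = 20 left.
February 2011 has 28 days; 28 − 20 = 8 → February 8, 2011.

February 8, 2011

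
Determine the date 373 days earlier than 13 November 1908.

November 6, 1907

Going back 373 days from November 13, 1908.
Going back 13 days from November 13, 1908 reaches the end of the previous month; 373 − 13 = 360 left.
October 1908 has 31 days: 360 − 31 = 329 left.
September 1908 has 30 days: 329 − 30 = 299 left.
August 1908 has 31 days: 299 − 31 = 268 left.
July 1908 has 31 days: 268 − 31 = 237 left.
June 1908 has 30 days: 237 − 30 = 207 left.
May 1908 has 31 days: 207 − 31 = 176 left.
April 1908 has 30 days: 176 − 30 = 146 left.
March 1908 has 31 days: 146 − 31 = 115 left.
February 1908 has 29 days (1908 is a leap year): 115 − 29 = 86 left.
January 1908 has 31 days: 86 − 31 = 55 left.
December 1907 has 31 days: 55 − 31 = 24 left.
November 1907 has 30 days; 30 − 24 = 6 → November 6, 1907.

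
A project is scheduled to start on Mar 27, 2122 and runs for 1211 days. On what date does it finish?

July 20, 2125

Counting forward 1211 days from March 27, 2122.
March has 31 days, so 31 − 27 = 4 days remain after March 27, 2122; 1211 − 4 = 1207 left.
April 2122 has 30 days: 1207 − 30 = 1177 left.
May 2122 has 31 days: 1177 − 31 = 1146 left.
June 2122 has 30 days: 1146 − 30 = 1116 left.
July 2122 has 31 days: 1116 − 31 = 1085 left.
August 2122 has 31 days: 1085 − 31 = 1054 left.
September 2122 has 30 days: 1054 − 30 = 1024 left.
October 2122 has 31 days: 1024 − 31 = 993 left.
November 2122 has 30 days: 993 − 30 = 963 left.
December 2122 has 31 days: 963 − 31 = 932 left.
January 2123 has 31 days: 932 − 31 = 901 left.
February 2123 has 28 days (2123 is not a leap year): 901 − 28 = 873 left.
March 2123 has 31 days: 873 − 31 = 842 left.
April 2123 has 30 days: 842 − 30 = 812 left.
May 2123 has 31 days: 812 − 31 = 781 left.
June 2123 has 30 days: 781 − 30 = 751 left.
July 2123 has 31 days: 751 − 31 = 720 left.
August 2123 has 31 days: 720 − 31 = 689 left.
September 2123 has 30 days: 689 − 30 = 659 left.
October 2123 has 31 days: 659 − 31 = 628 left.
November 2123 has 30 days: 628 − 30 = 598 left.
December 2123 has 31 days: 598 − 31 = 567 left.
January 2124 has 31 days: 567 − 31 = 536 left.
February 2124 has 29 days (2124 is a leap year): 536 − 29 = 507 left.
March 2124 has 31 days: 507 − 31 = 476 left.
April 2124 has 30 days: 476 − 30 = 446 left.
May 2124 has 31 days: 446 − 31 = 415 left.
June 2124 has 30 days: 415 − 30 = 385 left.
July 2124 has 31 days: 385 − 31 = 354 left.
August 2124 has 31 days: 354 − 31 = 323 left.
September 2124 has 30 days: 323 − 30 = 293 left.
October 2124 has 31 days: 293 − 31 = 262 left.
November 2124 has 30 days: 262 − 30 = 232 left.
December 2124 has 31 days: 232 − 31 = 201 left.
January 2125 has 31 days: 201 − 31 = 170 left.
February 2125 has 28 days (2125 is not a leap year): 170 − 28 = 142 left.
March 2125 has 31 days: 142 − 31 = 111 left.
April 2125 has 30 days: 111 − 30 = 81 left.
May 2125 has 31 days: 81 − 31 = 50 left.
June 2125 has 30 days: 50 − 30 = 20 left.
20 days into July 2125 → July 20, 2125.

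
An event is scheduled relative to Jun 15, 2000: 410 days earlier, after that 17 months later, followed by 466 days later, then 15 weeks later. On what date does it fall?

April 26, 2002

Subtracting 410 days from June 15, 2000:
Going back 15 days from June 15, 2000 reaches the end of the previous month; 410 − 15 = 395 left.
May 2000 has 31 days: 395 − 31 = 364 left.
April 2000 has 30 days: 364 − 30 = 334 left.
March 2000 has 31 days: 334 − 31 = 303 left.
February 2000 has 29 days (2000 is a leap year (divisible by 400)): 303 − 29 = 274 left.
January 2000 has 31 days: 274 − 31 = 243 left.
December 1999 has 31 days: 243 − 31 = 212 left.
November 1999 has 30 days: 212 − 30 = 182 left.
October 1999 has 31 days: 182 − 31 = 151 left.
September 1999 has 30 days: 151 − 30 = 121 left.
August 1999 has 31 days: 121 − 31 = 90 left.
July 1999 has 31 days: 90 − 31 = 59 left.
June 1999 has 30 days: 59 − 30 = 29 left.
May 1999 has 31 days; 31 − 29 = 2 → May 2, 1999.
Adding 17 months from May 2, 1999:
month 5 + 17 = 22, which is month 10 of year 2000 → October 2000.
Day 2 is valid in October, giving October 2, 2000.
Counting forward 466 days from October 2, 2000:
October has 31 days, so 31 − 2 = 29 days remain after October 2, 2000; 466 − 29 = 437 left.
November 2000 has 30 days: 437 − 30 = 407 left.
December 2000 has 31 days: 407 − 31 = 376 left.
January 2001 has 31 days: 376 − 31 = 345 left.
February 2001 has 28 days (2001 is not a leap year): 345 − 28 = 317 left.
March 2001 has 31 days: 317 − 31 = 286 left.
April 2001 has 30 days: 286 − 30 = 256 left.
May 2001 has 31 days: 256 − 31 = 225 left.
June 2001 has 30 days: 225 − 30 = 195 left.
July 2001 has 31 days: 195 − 31 = 164 left.
August 2001 has 31 days: 164 − 31 = 133 left.
September 2001 has 30 days: 133 − 30 = 103 left.
October 2001 has 31 days: 103 − 31 = 72 left.
November 2001 has 30 days: 72 − 30 = 42 left.
December 2001 has 31 days: 42 − 31 = 11 left.
11 days into January 2002 → January 11, 2002.
Counting forward 15 weeks (= 105 days) from January 11, 2002:
January has 31 days, so 31 − 11 = 20 days remain after January 11, 2002; 105 − 20 = 85 left.
February 2002 has 28 days (2002 is not a leap year): 85 − 28 = 57 left.
March 2002 has 31 days: 57 − 31 = 26 left.
26 days into April 2002 → April 26, 2002.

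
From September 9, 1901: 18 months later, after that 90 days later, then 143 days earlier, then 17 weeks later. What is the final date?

May 14, 1903

Counting forward 18 months from September 9, 1901:
month 9 + 18 = 27, which is month 3 of year 1903 → March 1903.
Day 9 is valid in March, giving March 9, 1903.
Counting forward 90 days from March 9, 1903:
March has 31 days, so 31 − 9 = 22 days remain after March 9, 1903; 90 − 22 = 68 left.
April 1903 has 30 days: 68 − 30 = 38 left.
May 1903 has 31 days: 38 − 31 = 7 left.
7 days into June 1903 → June 7, 1903.
Going back 143 days from June 7, 1903:
Going back 7 days from June 7, 1903 reaches the end of the previous month; 143 − 7 = 136 left.
May 1903 has 31 days: 136 − 31 = 105 left.
April 1903 has 30 days: 105 − 30 = 75 left.
March 1903 has 31 days: 75 − 31 = 44 left.
February 1903 has 28 days (1903 is not a leap year): 44 − 28 = 16 left.
January 1903 has 31 days; 31 − 16 = 15 → January 15, 1903.
Advancing 17 weeks (= 119 days) from January 15, 1903:
January has 31 days, so 31 − 15 = 16 days remain after January 15, 1903; 119 − 16 = 103 left.
February 1903 has 28 days (1903 is not a leap year): 103 − 28 = 75 left.
March 1903 has 31 days: 75 − 31 = 44 left.
April 1903 has 30 days: 44 − 30 = 14 left.
14 days into May 1903 → May 14, 1903.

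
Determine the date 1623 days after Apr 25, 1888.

Advancing 1623 days from April 25, 1888.
April has 30 days, so 30 − 25 = 5 days remain after April 25, 1888; 1623 − 5 = 1618 left.
May 1888 has 31 days: 1618 − 31 = 1587 left.
June 1888 has 30 days: 1587 − 30 = 1557 left.
July 1888 has 31 days: 1557 − 31 = 1526 left.
August 1888 has 31 days: 1526 − 31 = 1495 left.
September 1888 has 30 days: 1495 − 30 = 1465 left.
October 1888 has 31 days: 1465 − 31 = 1434 left.
November 1888 has 30 days: 1434 − 30 = 1404 left.
December 1888 has 31 days: 1404 − 31 = 1373 left.
January 1889 has 31 days: 1373 − 31 = 1342 left.
February 1889 has 28 days (1889 is not a leap year): 1342 − 28 = 1314 left.
March 1889 has 31 days: 1314 − 31 = 1283 left.
April 1889 has 30 days: 1283 − 30 = 1253 left.
May 1889 has 31 days: 1253 − 31 = 1222 left.
June 1889 has 30 days: 1222 − 30 = 1192 left.
July 1889 has 31 days: 1192 − 31 = 1161 left.
August 1889 has 31 days: 1161 − 31 = 1130 left.
September 1889 has 30 days: 1130 − 30 = 1100 left.
October 1889 has 31 days: 1100 − 31 = 1069 left.
November 1889 has 30 days: 1069 − 30 = 1039 left.
December 1889 has 31 days: 1039 − 31 = 1008 left.
January 1890 has 31 days: 1008 − 31 = 977 left.
February 1890 has 28 days (1890 is not a leap year): 977 − 28 = 949 left.
March 1890 has 31 days: 949 − 31 = 918 left.
April 1890 has 30 days: 918 − 30 = 888 left.
May 1890 has 31 days: 888 − 31 = 857 left.
June 1890 has 30 days: 857 − 30 = 827 left.
July 1890 has 31 days: 827 − 31 = 796 left.
August 1890 has 31 days: 796 − 31 = 765 left.
September 1890 has 30 days: 765 − 30 = 735 left.
October 1890 has 31 days: 735 − 31 = 704 left.
November 1890 has 30 days: 704 − 30 = 674 left.
December 1890 has 31 days: 674 − 31 = 643 left.
January 1891 has 31 days: 643 − 31 = 612 left.
February 1891 has 28 days (1891 is not a leap year): 612 − 28 = 584 left.
March 1891 has 31 days: 584 − 31 = 553 left.
April 1891 has 30 days: 553 − 30 = 523 left.
May 1891 has 31 days: 523 − 31 = 492 left.
June 1891 has 30 days: 492 − 30 = 462 left.
July 1891 has 31 days: 462 − 31 = 431 left.
August 1891 has 31 days: 431 − 31 = 400 left.
September 1891 has 30 days: 400 − 30 = 370 left.
October 1891 has 31 days: 370 − 31 = 339 left.
November 1891 has 30 days: 339 − 30 = 309 left.
December 1891 has 31 days: 309 − 31 = 278 left.
January 1892 has 31 days: 278 − 31 = 247 left.
February 1892 has 29 days (1892 is a leap year): 247 − 29 = 218 left.
March 1892 has 31 days: 218 − 31 = 187 left.
April 1892 has 30 days: 187 − 30 = 157 left.
May 1892 has 31 days: 157 − 31 = 126 left.
June 1892 has 30 days: 126 − 30 = 96 left.
July 1892 has 31 days: 96 − 31 = 65 left.
August 1892 has 31 days: 65 − 31 = 34 left.
September 1892 has 30 days: 34 − 30 = 4 left.
4 days into October 1892 → October 4, 1892.

October 4, 1892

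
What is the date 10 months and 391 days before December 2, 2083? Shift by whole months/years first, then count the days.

Counting back 10 months and 391 days from December 2, 2083: first the month/year part, then the days.
month 12 − 10 = 2 → February 2083.
Day 2 is valid in February, giving February 2, 2083.
Now subtract 391 days from February 2, 2083.
Going back 2 days from February 2, 2083 reaches the end of the previous month; 391 − 2 = 389 left.
January 2083 has 31 days: 389 − 31 = 358 left.
December 2082 has 31 days: 358 − 31 = 327 left.
November 2082 has 30 days: 327 − 30 = 297 left.
October 2082 has 31 days: 297 − 31 = 266 left.
September 2082 has 30 days: 266 − 30 = 236 left.
August 2082 has 31 days: 236 − 31 = 205 left.
July 2082 has 31 days: 205 − 31 = 174 left.
June 2082 has 30 days: 174 − 30 = 144 left.
May 2082 has 31 days: 144 − 31 = 113 left.
April 2082 has 30 days: 113 − 30 = 83 left.
March 2082 has 31 days: 83 − 31 = 52 left.
February 2082 has 28 days (2082 is not a leap year): 52 − 28 = 24 left.
January 2082 has 31 days; 31 − 24 = 7 → January 7, 2082.

January 7, 2082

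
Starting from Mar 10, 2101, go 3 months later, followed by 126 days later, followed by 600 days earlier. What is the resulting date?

Counting forward 3 months from March 10, 2101:
month 3 + 3 = 6 → June 2101.
Day 10 is valid in June, giving June 10, 2101.
Counting forward 126 days from June 10, 2101:
June has 30 days, so 30 − 10 = 20 days remain after June 10, 2101; 126 − 20 = 106 left.
July 2101 has 31 days: 106 − 31 = 75 left.
August 2101 has 31 days: 75 − 31 = 44 left.
September 2101 has 30 days: 44 − 30 = 14 left.
14 days into October 2101 → October 14, 2101.
Counting back 600 days from October 14, 2101:
Going back 14 days from October 14, 2101 reaches the end of the previous month; 600 − 14 = 586 left.
September 2101 has 30 days: 586 − 30 = 556 left.
August 2101 has 31 days: 556 − 31 = 525 left.
July 2101 has 31 days: 525 − 31 = 494 left.
June 2101 has 30 days: 494 − 30 = 464 left.
May 2101 has 31 days: 464 − 31 = 433 left.
April 2101 has 30 days: 433 − 30 = 403 left.
March 2101 has 31 days: 403 − 31 = 372 left.
February 2101 has 28 days (2101 is not a leap year): 372 − 28 = 344 left.
January 2101 has 31 days: 344 − 31 = 313 left.
December 2100 has 31 days: 313 − 31 = 282 left.
November 2100 has 30 days: 282 − 30 = 252 left.
October 2100 has 31 days: 252 − 31 = 221 left.
September 2100 has 30 days: 221 − 30 = 191 left.
August 2100 has 31 days: 191 − 31 = 160 left.
July 2100 has 31 days: 160 − 31 = 129 left.
June 2100 has 30 days: 129 − 30 = 99 left.
May 2100 has 31 days: 99 − 31 = 68 left.
April 2100 has 30 days: 68 − 30 = 38 left.
March 2100 has 31 days: 38 − 31 = 7 left.
February 2100 has 28 days; 28 − 7 = 21 → February 21, 2100.

February 21, 2100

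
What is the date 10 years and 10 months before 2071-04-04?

June 4, 2060

Counting back 10 years and 10 months from April 4, 2071.
-10 years → 2061; month 4 − 10 = -6, which is month 6 of year 2060 → June 2060.
Day 4 is valid in June, giving June 4, 2060.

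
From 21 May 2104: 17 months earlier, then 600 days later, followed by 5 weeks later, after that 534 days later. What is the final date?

Going back 17 months from May 21, 2104:
month 5 − 17 = -12, which is month 12 of year 2102 → December 2102.
Day 21 is valid in December, giving December 21, 2102.
Advancing 600 days from December 21, 2102:
December has 31 days, so 31 − 21 = 10 days remain after December 21, 2102; 600 − 10 = 590 left.
January 2103 has 31 days: 590 − 31 = 559 left.
February 2103 has 28 days (2103 is not a leap year): 559 − 28 = 531 left.
March 2103 has 31 days: 531 − 31 = 500 left.
April 2103 has 30 days: 500 − 30 = 470 left.
May 2103 has 31 days: 470 − 31 = 439 left.
June 2103 has 30 days: 439 − 30 = 409 left.
July 2103 has 31 days: 409 − 31 = 378 left.
August 2103 has 31 days: 378 − 31 = 347 left.
September 2103 has 30 days: 347 − 30 = 317 left.
October 2103 has 31 days: 317 − 31 = 286 left.
November 2103 has 30 days: 286 − 30 = 256 left.
December 2103 has 31 days: 256 − 31 = 225 left.
January 2104 has 31 days: 225 − 31 = 194 left.
February 2104 has 29 days (2104 is a leap year): 194 − 29 = 165 left.
March 2104 has 31 days: 165 − 31 = 134 left.
April 2104 has 30 days: 134 − 30 = 104 left.
May 2104 has 31 days: 104 − 31 = 73 left.
June 2104 has 30 days: 73 − 30 = 43 left.
July 2104 has 31 days: 43 − 31 = 12 left.
12 days into August 2104 → August 12, 2104.
Counting forward 5 weeks (= 35 days) from August 12, 2104:
August has 31 days, so 31 − 12 = 19 days remain after August 12, 2104; 35 − 19 = 16 left.
16 days into September 2104 → September 16, 2104.
Adding 534 days from September 16, 2104:
September has 30 days, so 30 − 16 = 14 days remain after September 16, 2104; 534 − 14 = 520 left.
October 2104 has 31 days: 520 − 31 = 489 left.
November 2104 has 30 days: 489 − 30 = 459 left.
December 2104 has 31 days: 459 − 31 = 428 left.
January 2105 has 31 days: 428 − 31 = 397 left.
February 2105 has 28 days (2105 is not a leap year): 397 − 28 = 369 left.
March 2105 has 31 days: 369 − 31 = 338 left.
April 2105 has 30 days: 338 − 30 = 308 left.
May 2105 has 31 days: 308 − 31 = 277 left.
June 2105 has 30 days: 277 − 30 = 247 left.
July 2105 has 31 days: 247 − 31 = 216 left.
August 2105 has 31 days: 216 − 31 = 185 left.
September 2105 has 30 days: 185 − 30 = 155 left.
October 2105 has 31 days: 155 − 31 = 124 left.
November 2105 has 30 days: 124 − 30 = 94 left.
December 2105 has 31 days: 94 − 31 = 63 left.
January 2106 has 31 days: 63 − 31 = 32 left.
February 2106 has 28 days (2106 is not a leap year): 32 − 28 = 4 left.
4 days into March 2106 → March 4, 2106.

March 4, 2106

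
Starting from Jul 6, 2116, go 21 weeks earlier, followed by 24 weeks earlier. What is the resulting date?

Subtracting 21 weeks (= 147 days) from July 6, 2116:
Going back 6 days from July 6, 2116 reaches the end of the previous month; 147 − 6 = 141 left.
June 2116 has 30 days: 141 − 30 = 111 left.
May 2116 has 31 days: 111 − 31 = 80 left.
April 2116 has 30 days: 80 − 30 = 50 left.
March 2116 has 31 days: 50 − 31 = 19 left.
February 2116 has 29 days; 29 − 19 = 10 → February 10, 2116.
Counting back 24 weeks (= 168 days) from February 10, 2116:
Going back 10 days from February 10, 2116 reaches the end of the previous month; 168 − 10 = 158 left.
January 2116 has 31 days: 158 − 31 = 127 left.
December 2115 has 31 days: 127 − 31 = 96 left.
November 2115 has 30 days: 96 − 30 = 66 left.
October 2115 has 31 days: 66 − 31 = 35 left.
September 2115 has 30 days: 35 − 30 = 5 left.
August 2115 has 31 days; 31 − 5 = 26 → August 26, 2115.

August 26, 2115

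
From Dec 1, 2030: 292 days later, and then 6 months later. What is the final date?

March 19, 2032

Counting forward 292 days from December 1, 2030:
December has 31 days, so 31 − 1 = 30 days remain after December 1, 2030; 292 − 30 = 262 left.
January 2031 has 31 days: 262 − 31 = 231 left.
February 2031 has 28 days (2031 is not a leap year): 231 − 28 = 203 left.
March 2031 has 31 days: 203 − 31 = 172 left.
April 2031 has 30 days: 172 − 30 = 142 left.
May 2031 has 31 days: 142 − 31 = 111 left.
June 2031 has 30 days: 111 − 30 = 81 left.
July 2031 has 31 days: 81 − 31 = 50 left.
August 2031 has 31 days: 50 − 31 = 19 left.
19 days into September 2031 → September 19, 2031.
Counting forward 6 months from September 19, 2031:
month 9 + 6 = 15, which is month 3 of year 2032 → March 2032.
Day 19 is valid in March, giving March 19, 2032.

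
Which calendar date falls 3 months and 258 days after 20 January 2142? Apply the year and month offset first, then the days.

January 3, 2143

Adding 3 months and 258 days from January 20, 2142: first the month/year part, then the days.
month 1 + 3 = 4 → April 2142.
Day 20 is valid in April, giving April 20, 2142.
Now add 258 days from April 20, 2142.
April has 30 days, so 30 − 20 = 10 days remain after April 20, 2142; 258 − 10 = 248 left.
May 2142 has 31 days: 248 − 31 = 217 left.
June 2142 has 30 days: 217 − 30 = 187 left.
July 2142 has 31 days: 187 − 31 = 156 left.
August 2142 has 31 days: 156 − 31 = 125 left.
September 2142 has 30 days: 125 − 30 = 95 left.
October 2142 has 31 days: 95 − 31 = 64 left.
November 2142 has 30 days: 64 − 30 = 34 left.
December 2142 has 31 days: 34 − 31 = 3 left.
3 days into January 2143 → January 3, 2143.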